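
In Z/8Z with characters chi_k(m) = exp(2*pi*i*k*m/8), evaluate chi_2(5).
chi_2(5) = zeta_8^10 = I

Reasoning: chi_2(5) = zeta_8^(2*5) = zeta_8^10. Since zeta_8^8 = 1, this equals zeta_8^2 = exp(2*pi*i*2/8) = I.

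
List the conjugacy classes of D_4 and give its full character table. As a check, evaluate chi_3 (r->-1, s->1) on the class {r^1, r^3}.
Conjugacy classes: {e} of size 1, {r^2} of size 1, {r^1, r^3} of size 2, {s, sr^2, ...} of size 2, {sr, sr^3, ...} of size 2.
Character table:
  irrep \ class              {e} (size 1)  {r^2} (size 1)  {r^1, r^3} (size 2)  {s, sr^2, ...} (size 2)  {sr, sr^3, ...} (size 2)
  chi_1 (triv)               1             1               1                    1                        1                       
  chi_2 (sign: r->1, s->-1)  1             1               1                    -1                       -1                      
  chi_3 (r->-1, s->1)        1             1               -1                   1                        -1                      
  chi_4 (r->-1, s->-1)       1             1               -1                   -1                       1                       
  chi_5 (2d, j=1)            2             -2              0                    0                        0                       

Spot check: chi_3 (r->-1, s->1) on {r^1, r^3} = -1.

Explanation: D_4 has order 2*4 = 8 with 5 conjugacy classes, hence 5 irreducibles. Sum of squared dims 1 + 1 + 1 + 1 + 4 = 8 = |G|. Linear characters come from the abelianisation; the 2-dimensional irreps have character r^k -> 2*cos(2*pi*j*k/4), reflections -> 0.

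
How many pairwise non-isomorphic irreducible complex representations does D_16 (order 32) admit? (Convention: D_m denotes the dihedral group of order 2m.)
11

Proof sketch: The number of irreducible complex representations of a finite group equals its number of conjugacy classes. D_16 has 11 conjugacy classes (n/2 + 3 for n even), so D_16 (order 32) has exactly 11 irreducible complex representations.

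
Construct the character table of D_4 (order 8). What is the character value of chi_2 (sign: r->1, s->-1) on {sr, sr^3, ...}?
Conjugacy classes: {e} of size 1, {r^2} of size 1, {r^1, r^3} of size 2, {s, sr^2, ...} of size 2, {sr, sr^3, ...} of size 2.
Character table:
  irrep \ class              {e} (size 1)  {r^2} (size 1)  {r^1, r^3} (size 2)  {s, sr^2, ...} (size 2)  {sr, sr^3, ...} (size 2)
  chi_1 (triv)               1             1               1                    1                        1                       
  chi_2 (sign: r->1, s->-1)  1             1               1                    -1                       -1                      
  chi_3 (r->-1, s->1)        1             1               -1                   1                        -1                      
  chi_4 (r->-1, s->-1)       1             1               -1                   -1                       1                       
  chi_5 (2d, j=1)            2             -2              0                    0                        0                       

Spot check: chi_2 (sign: r->1, s->-1) on {sr, sr^3, ...} = -1.

Derivation: D_4 has order 2*4 = 8 with 5 conjugacy classes, hence 5 irreducibles. Sum of squared dims 1 + 1 + 1 + 1 + 4 = 8 = |G|. Linear characters come from the abelianisation; the 2-dimensional irreps have character r^k -> 2*cos(2*pi*j*k/4), reflections -> 0.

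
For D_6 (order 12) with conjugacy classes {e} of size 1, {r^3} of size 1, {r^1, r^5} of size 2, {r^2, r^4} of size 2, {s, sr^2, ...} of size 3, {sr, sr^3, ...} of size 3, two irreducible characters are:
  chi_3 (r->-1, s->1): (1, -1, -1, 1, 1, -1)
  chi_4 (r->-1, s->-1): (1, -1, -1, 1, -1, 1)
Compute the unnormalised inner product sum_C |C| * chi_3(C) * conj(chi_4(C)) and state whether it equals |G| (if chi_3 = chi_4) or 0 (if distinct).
Sum = 0; so <chi_3, chi_4> = 0 (distinct irreducibles are orthogonal).

Explanation: Compute term by term over conjugacy classes (|C| * chi_3(C) * conj(chi_4(C))):
  1*(1)*conj(1) + 1*(-1)*conj(-1) + 2*(-1)*conj(-1) + 2*(1)*conj(1) + 3*(1)*conj(-1) + 3*(-1)*conj(1)
  = (1) + (1) + (2) + (2) + (-3) + (-3)
  = 0.
Dividing by |G| = 12 gives 0/12 = 0, matching the row-orthogonality relation <chi_3, chi_4> = [chi_3 = chi_4].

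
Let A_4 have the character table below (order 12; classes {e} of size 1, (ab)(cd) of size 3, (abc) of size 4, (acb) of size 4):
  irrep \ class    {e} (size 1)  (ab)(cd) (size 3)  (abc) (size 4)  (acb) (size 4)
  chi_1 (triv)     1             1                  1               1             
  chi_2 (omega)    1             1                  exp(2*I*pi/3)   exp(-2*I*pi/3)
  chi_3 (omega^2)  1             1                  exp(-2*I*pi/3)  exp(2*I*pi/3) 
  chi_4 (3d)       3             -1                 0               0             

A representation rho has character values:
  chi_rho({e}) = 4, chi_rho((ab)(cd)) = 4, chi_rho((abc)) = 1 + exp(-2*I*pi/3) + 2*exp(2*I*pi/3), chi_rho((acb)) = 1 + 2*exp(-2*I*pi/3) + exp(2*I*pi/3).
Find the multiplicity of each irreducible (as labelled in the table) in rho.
Multiplicities: chi_1: 1, chi_2: 2, chi_3: 1, chi_4: 0.

Explanation: Use <chi_rho, chi> = (1/|G|) sum_C |C| * chi_rho(C) * conj(chi(C)) with |G| = 12 for each irreducible chi in the table:
  <chi_rho, chi_1> = (1/12)[1*(4)*conj(1) + 3*(4)*conj(1) + 4*(1 + exp(-2*I*pi/3) + 2*exp(2*I*pi/3))*conj(1) + 4*(1 + 2*exp(-2*I*pi/3) + exp(2*I*pi/3))*conj(1)]
      = (1/12)[(4) + (12) + (4 + 4*exp(-2*I*pi/3) + 8*exp(2*I*pi/3)) + (4 + 8*exp(-2*I*pi/3) + 4*exp(2*I*pi/3))] = 12/12 = 1
  <chi_rho, chi_2> = (1/12)[1*(4)*conj(1) + 3*(4)*conj(1) + 4*(1 + exp(-2*I*pi/3) + 2*exp(2*I*pi/3))*conj(exp(2*I*pi/3)) + 4*(1 + 2*exp(-2*I*pi/3) + exp(2*I*pi/3))*conj(exp(-2*I*pi/3))]
      = (1/12)[(4) + (12) + (4) + (4)] = 24/12 = 2
  <chi_rho, chi_3> = (1/12)[1*(4)*conj(1) + 3*(4)*conj(1) + 4*(1 + exp(-2*I*pi/3) + 2*exp(2*I*pi/3))*conj(exp(-2*I*pi/3)) + 4*(1 + 2*exp(-2*I*pi/3) + exp(2*I*pi/3))*conj(exp(2*I*pi/3))]
      = (1/12)[(4) + (12) + (4 + 8*exp(-2*I*pi/3) + 4*exp(2*I*pi/3)) + (4 + 4*exp(-2*I*pi/3) + 8*exp(2*I*pi/3))] = 12/12 = 1
  <chi_rho, chi_4> = (1/12)[1*(4)*conj(3) + 3*(4)*conj(-1) + 4*(1 + exp(-2*I*pi/3) + 2*exp(2*I*pi/3))*conj(0) + 4*(1 + 2*exp(-2*I*pi/3) + exp(2*I*pi/3))*conj(0)]
      = (1/12)[(12) + (-12) + (0) + (0)] = 0/12 = 0
(Exp terms are combined using exp(i*s)*conj(exp(i*t)) = exp(i*(s-t)), and sums of them are collapsed using the identity that for every m > 1 the m distinct m-th roots of unity sum to 0, e.g. 1 + exp(2*I*pi/3) + exp(-2*I*pi/3) = 0.)
Dimension check: dim(rho) = sum (mult * dim) = 1*1 + 2*1 + 1*1 + 0*3 = 4 = chi_rho(e) = 4.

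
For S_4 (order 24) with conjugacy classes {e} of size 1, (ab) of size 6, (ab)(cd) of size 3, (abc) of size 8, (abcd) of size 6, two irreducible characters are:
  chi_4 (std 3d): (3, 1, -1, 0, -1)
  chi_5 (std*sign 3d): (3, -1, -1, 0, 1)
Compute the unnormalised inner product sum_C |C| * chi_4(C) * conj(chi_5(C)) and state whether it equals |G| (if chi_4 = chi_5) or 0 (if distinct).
Sum = 0; so <chi_4, chi_5> = 0 (distinct irreducibles are orthogonal).

Reasoning: Compute term by term over conjugacy classes (|C| * chi_4(C) * conj(chi_5(C))):
  1*(3)*conj(3) + 6*(1)*conj(-1) + 3*(-1)*conj(-1) + 8*(0)*conj(0) + 6*(-1)*conj(1)
  = (9) + (-6) + (3) + (0) + (-6)
  = 0.
Dividing by |G| = 24 gives 0/24 = 0, matching the row-orthogonality relation <chi_4, chi_5> = [chi_4 = chi_5].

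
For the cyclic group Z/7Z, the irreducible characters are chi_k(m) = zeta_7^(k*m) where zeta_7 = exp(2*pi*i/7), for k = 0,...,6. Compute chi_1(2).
chi_1(2) = zeta_7^2 = exp(4*I*pi/7)

Justification: chi_1(2) = zeta_7^(1*2) = zeta_7^2. Since zeta_7^7 = 1, this equals zeta_7^2 = exp(2*pi*i*2/7) = exp(4*I*pi/7).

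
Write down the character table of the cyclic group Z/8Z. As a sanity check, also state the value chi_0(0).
Character table of Z/8Z (irreps indexed chi_0,...,chi_7 with chi_k(m) = zeta_8^(k*m), zeta_8 = exp(2*pi*i/8)):
  irrep \ class  {0} (size 1)  {1} (size 1)    {2} (size 1)  {3} (size 1)    {4} (size 1)  {5} (size 1)    {6} (size 1)  {7} (size 1)  
  chi_0          1             1               1             1               1             1               1             1             
  chi_1          1             exp(I*pi/4)     I             exp(3*I*pi/4)   -1            exp(-3*I*pi/4)  -I            exp(-I*pi/4)  
  chi_2          1             I               -1            -I              1             I               -1            -I            
  chi_3          1             exp(3*I*pi/4)   -I            exp(I*pi/4)     -1            exp(-I*pi/4)    I             exp(-3*I*pi/4)
  chi_4          1             -1              1             -1              1             -1              1             -1            
  chi_5          1             exp(-3*I*pi/4)  I             exp(-I*pi/4)    -1            exp(I*pi/4)     -I            exp(3*I*pi/4) 
  chi_6          1             -I              -1            I               1             -I              -1            I             
  chi_7          1             exp(-I*pi/4)    -I            exp(-3*I*pi/4)  -1            exp(3*I*pi/4)   I             exp(I*pi/4)   

Spot check: chi_0(0) = zeta_8^(0*0) = zeta_8^0 = 1.

Working: Z/8Z is abelian, so all 8 irreducible complex representations are 1-dimensional. They are given by chi_k(m) = zeta_8^(k*m) for k = 0,...,7. Row orthogonality: sum_m chi_k(m) conj(chi_l(m)) = 8 * [k = l].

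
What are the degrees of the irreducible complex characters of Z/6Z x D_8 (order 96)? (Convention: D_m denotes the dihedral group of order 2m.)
Dimensions: 1, 1, 1, 1, 1, 1, 1, 1, 1, 1, 1, 1, 1, 1, 1, 1, 1, 1, 1, 1, 1, 1, 1, 1, 2, 2, 2, 2, 2, 2, 2, 2, 2, 2, 2, 2, 2, 2, 2, 2, 2, 2

Details: There are 42 irreducibles (= number of conjugacy classes). Their dimensions d_i satisfy sum d_i^2 = |G| = 96: 1 + 1 + 1 + 1 + 1 + 1 + 1 + 1 + 1 + 1 + 1 + 1 + 1 + 1 + 1 + 1 + 1 + 1 + 1 + 1 + 1 + 1 + 1 + 1 + 4 + 4 + 4 + 4 + 4 + 4 + 4 + 4 + 4 + 4 + 4 + 4 + 4 + 4 + 4 + 4 + 4 + 4 = 96. (For the product with Z/6Z: each of the 6 1-dim characters of Z/6Z tensors with each irrep of D_8, giving 6 copies of each D_8-dimension.)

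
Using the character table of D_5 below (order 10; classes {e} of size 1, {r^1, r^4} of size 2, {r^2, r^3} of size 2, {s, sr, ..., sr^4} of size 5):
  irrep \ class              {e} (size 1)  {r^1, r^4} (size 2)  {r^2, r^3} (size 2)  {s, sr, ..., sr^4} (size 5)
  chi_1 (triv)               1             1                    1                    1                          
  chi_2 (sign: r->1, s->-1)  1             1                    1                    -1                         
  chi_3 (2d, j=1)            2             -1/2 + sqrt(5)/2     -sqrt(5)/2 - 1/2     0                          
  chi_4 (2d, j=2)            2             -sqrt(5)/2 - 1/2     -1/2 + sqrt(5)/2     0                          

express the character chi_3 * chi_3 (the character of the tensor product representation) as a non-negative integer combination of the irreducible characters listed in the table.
chi_3 tensor chi_3 = chi_1 + chi_2 + chi_4 (all other irreducibles have multiplicity 0).

Explanation: The character of a tensor product is the pointwise product (chi_3 * chi_3)(C) = chi_3(C) * chi_3(C):
  {e}: (2)*(2), {r^1, r^4}: (-1/2 + sqrt(5)/2)*(-1/2 + sqrt(5)/2), {r^2, r^3}: (-sqrt(5)/2 - 1/2)*(-sqrt(5)/2 - 1/2), {s, sr, ..., sr^4}: (0)*(0)
so (chi_3 * chi_3) takes values
  {e} -> 4, {r^1, r^4} -> 3/2 - sqrt(5)/2, {r^2, r^3} -> sqrt(5)/2 + 3/2, {s, sr, ..., sr^4} -> 0.
Now take the inner product of this character with each irreducible chi from the table, <chi_3*chi_3, chi> = (1/10) sum_C |C| (chi_3*chi_3)(C) conj(chi(C)):
  <chi_3*chi_3, chi_1> = (1/10)[1*(4)*conj(1) + 2*(3/2 - sqrt(5)/2)*conj(1) + 2*(sqrt(5)/2 + 3/2)*conj(1) + 5*(0)*conj(1)]
      = (1/10)[(4) + (3 - sqrt(5)) + (sqrt(5) + 3) + (0)] = 10/10 = 1
  <chi_3*chi_3, chi_2> = (1/10)[1*(4)*conj(1) + 2*(3/2 - sqrt(5)/2)*conj(1) + 2*(sqrt(5)/2 + 3/2)*conj(1) + 5*(0)*conj(-1)]
      = (1/10)[(4) + (3 - sqrt(5)) + (sqrt(5) + 3) + (0)] = 10/10 = 1
  <chi_3*chi_3, chi_3> = (1/10)[1*(4)*conj(2) + 2*(3/2 - sqrt(5)/2)*conj(-1/2 + sqrt(5)/2) + 2*(sqrt(5)/2 + 3/2)*conj(-sqrt(5)/2 - 1/2) + 5*(0)*conj(0)]
      = (1/10)[(8) + (-4 + 2*sqrt(5)) + (-2*sqrt(5) - 4) + (0)] = 0/10 = 0
  <chi_3*chi_3, chi_4> = (1/10)[1*(4)*conj(2) + 2*(3/2 - sqrt(5)/2)*conj(-sqrt(5)/2 - 1/2) + 2*(sqrt(5)/2 + 3/2)*conj(-1/2 + sqrt(5)/2) + 5*(0)*conj(0)]
      = (1/10)[(8) + (1 - sqrt(5)) + (1 + sqrt(5)) + (0)] = 10/10 = 1
Hence the multiplicities are chi_1: 1, chi_2: 1, chi_4: 1. Dimension check: dim(chi_3)*dim(chi_3) = 2*2 = 4 and sum (mult * dim) = 1*1 + 1*1 + 1*2 = 4.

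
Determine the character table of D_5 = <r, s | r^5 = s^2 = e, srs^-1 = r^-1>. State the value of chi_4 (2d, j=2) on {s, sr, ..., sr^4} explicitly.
Conjugacy classes: {e} of size 1, {r^1, r^4} of size 2, {r^2, r^3} of size 2, {s, sr, ..., sr^4} of size 5.
Character table:
  irrep \ class              {e} (size 1)  {r^1, r^4} (size 2)  {r^2, r^3} (size 2)  {s, sr, ..., sr^4} (size 5)
  chi_1 (triv)               1             1                    1                    1                          
  chi_2 (sign: r->1, s->-1)  1             1                    1                    -1                         
  chi_3 (2d, j=1)            2             -1/2 + sqrt(5)/2     -sqrt(5)/2 - 1/2     0                          
  chi_4 (2d, j=2)            2             -sqrt(5)/2 - 1/2     -1/2 + sqrt(5)/2     0                          

Spot check: chi_4 (2d, j=2) on {s, sr, ..., sr^4} = 0.

Details: D_5 has order 2*5 = 10 with 4 conjugacy classes, hence 4 irreducibles. Sum of squared dims 1 + 1 + 4 + 4 = 10 = |G|. Linear characters come from the abelianisation; the 2-dimensional irreps have character r^k -> 2*cos(2*pi*j*k/5), reflections -> 0.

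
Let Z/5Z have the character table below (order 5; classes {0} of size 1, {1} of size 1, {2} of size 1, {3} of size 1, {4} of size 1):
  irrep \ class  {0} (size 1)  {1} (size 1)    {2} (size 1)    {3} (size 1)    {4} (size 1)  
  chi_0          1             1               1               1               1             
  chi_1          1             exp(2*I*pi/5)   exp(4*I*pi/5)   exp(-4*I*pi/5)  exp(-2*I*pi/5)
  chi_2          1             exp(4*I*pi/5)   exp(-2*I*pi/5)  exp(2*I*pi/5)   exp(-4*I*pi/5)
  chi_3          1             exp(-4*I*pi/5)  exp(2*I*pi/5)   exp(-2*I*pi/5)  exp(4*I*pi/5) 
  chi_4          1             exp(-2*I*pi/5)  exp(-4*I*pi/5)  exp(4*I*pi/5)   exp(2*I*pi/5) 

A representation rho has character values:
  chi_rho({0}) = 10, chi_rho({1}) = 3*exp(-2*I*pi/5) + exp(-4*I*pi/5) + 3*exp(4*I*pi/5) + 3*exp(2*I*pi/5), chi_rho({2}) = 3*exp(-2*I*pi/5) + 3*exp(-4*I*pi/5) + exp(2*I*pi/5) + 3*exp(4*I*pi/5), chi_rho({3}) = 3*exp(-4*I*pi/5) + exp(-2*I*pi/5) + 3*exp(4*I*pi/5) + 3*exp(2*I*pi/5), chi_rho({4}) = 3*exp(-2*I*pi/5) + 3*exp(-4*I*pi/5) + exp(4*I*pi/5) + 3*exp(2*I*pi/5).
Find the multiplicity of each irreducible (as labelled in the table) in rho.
Multiplicities: chi_0: 0, chi_1: 3, chi_2: 3, chi_3: 1, chi_4: 3.

Argument: Use <chi_rho, chi> = (1/|G|) sum_C |C| * chi_rho(C) * conj(chi(C)) with |G| = 5 for each irreducible chi in the table:
  <chi_rho, chi_0> = (1/5)[1*(10)*conj(1) + 1*(3*exp(-2*I*pi/5) + exp(-4*I*pi/5) + 3*exp(4*I*pi/5) + 3*exp(2*I*pi/5))*conj(1) + 1*(3*exp(-2*I*pi/5) + 3*exp(-4*I*pi/5) + exp(2*I*pi/5) + 3*exp(4*I*pi/5))*conj(1) + 1*(3*exp(-4*I*pi/5) + exp(-2*I*pi/5) + 3*exp(4*I*pi/5) + 3*exp(2*I*pi/5))*conj(1) + 1*(3*exp(-2*I*pi/5) + 3*exp(-4*I*pi/5) + exp(4*I*pi/5) + 3*exp(2*I*pi/5))*conj(1)]
      = (1/5)[(10) + (3*exp(-2*I*pi/5) + exp(-4*I*pi/5) + 3*exp(4*I*pi/5) + 3*exp(2*I*pi/5)) + (3*exp(-2*I*pi/5) + 3*exp(-4*I*pi/5) + exp(2*I*pi/5) + 3*exp(4*I*pi/5)) + (3*exp(-4*I*pi/5) + exp(-2*I*pi/5) + 3*exp(4*I*pi/5) + 3*exp(2*I*pi/5)) + (3*exp(-2*I*pi/5) + 3*exp(-4*I*pi/5) + exp(4*I*pi/5) + 3*exp(2*I*pi/5))] = 0/5 = 0
  <chi_rho, chi_1> = (1/5)[1*(10)*conj(1) + 1*(3*exp(-2*I*pi/5) + exp(-4*I*pi/5) + 3*exp(4*I*pi/5) + 3*exp(2*I*pi/5))*conj(exp(2*I*pi/5)) + 1*(3*exp(-2*I*pi/5) + 3*exp(-4*I*pi/5) + exp(2*I*pi/5) + 3*exp(4*I*pi/5))*conj(exp(4*I*pi/5)) + 1*(3*exp(-4*I*pi/5) + exp(-2*I*pi/5) + 3*exp(4*I*pi/5) + 3*exp(2*I*pi/5))*conj(exp(-4*I*pi/5)) + 1*(3*exp(-2*I*pi/5) + 3*exp(-4*I*pi/5) + exp(4*I*pi/5) + 3*exp(2*I*pi/5))*conj(exp(-2*I*pi/5))]
      = (1/5)[(10) + (3 + 3*exp(-4*I*pi/5) + exp(4*I*pi/5) + 3*exp(2*I*pi/5)) + (3 + exp(-2*I*pi/5) + 3*exp(4*I*pi/5) + 3*exp(2*I*pi/5)) + (3 + 3*exp(-2*I*pi/5) + 3*exp(-4*I*pi/5) + exp(2*I*pi/5)) + (3 + 3*exp(-2*I*pi/5) + exp(-4*I*pi/5) + 3*exp(4*I*pi/5))] = 15/5 = 3
  <chi_rho, chi_2> = (1/5)[1*(10)*conj(1) + 1*(3*exp(-2*I*pi/5) + exp(-4*I*pi/5) + 3*exp(4*I*pi/5) + 3*exp(2*I*pi/5))*conj(exp(4*I*pi/5)) + 1*(3*exp(-2*I*pi/5) + 3*exp(-4*I*pi/5) + exp(2*I*pi/5) + 3*exp(4*I*pi/5))*conj(exp(-2*I*pi/5)) + 1*(3*exp(-4*I*pi/5) + exp(-2*I*pi/5) + 3*exp(4*I*pi/5) + 3*exp(2*I*pi/5))*conj(exp(2*I*pi/5)) + 1*(3*exp(-2*I*pi/5) + 3*exp(-4*I*pi/5) + exp(4*I*pi/5) + 3*exp(2*I*pi/5))*conj(exp(-4*I*pi/5))]
      = (1/5)[(10) + (3 + 3*exp(-2*I*pi/5) + exp(2*I*pi/5) + 3*exp(4*I*pi/5)) + (3 + 3*exp(-2*I*pi/5) + 3*exp(-4*I*pi/5) + exp(4*I*pi/5)) + (3 + exp(-4*I*pi/5) + 3*exp(4*I*pi/5) + 3*exp(2*I*pi/5)) + (3 + 3*exp(-4*I*pi/5) + exp(-2*I*pi/5) + 3*exp(2*I*pi/5))] = 15/5 = 3
  <chi_rho, chi_3> = (1/5)[1*(10)*conj(1) + 1*(3*exp(-2*I*pi/5) + exp(-4*I*pi/5) + 3*exp(4*I*pi/5) + 3*exp(2*I*pi/5))*conj(exp(-4*I*pi/5)) + 1*(3*exp(-2*I*pi/5) + 3*exp(-4*I*pi/5) + exp(2*I*pi/5) + 3*exp(4*I*pi/5))*conj(exp(2*I*pi/5)) + 1*(3*exp(-4*I*pi/5) + exp(-2*I*pi/5) + 3*exp(4*I*pi/5) + 3*exp(2*I*pi/5))*conj(exp(-2*I*pi/5)) + 1*(3*exp(-2*I*pi/5) + 3*exp(-4*I*pi/5) + exp(4*I*pi/5) + 3*exp(2*I*pi/5))*conj(exp(4*I*pi/5))]
      = (1/5)[(10) + (1 + 3*exp(-2*I*pi/5) + 3*exp(-4*I*pi/5) + 3*exp(2*I*pi/5)) + (1 + 3*exp(-4*I*pi/5) + 3*exp(4*I*pi/5) + 3*exp(2*I*pi/5)) + (1 + 3*exp(-2*I*pi/5) + 3*exp(-4*I*pi/5) + 3*exp(4*I*pi/5)) + (1 + 3*exp(-2*I*pi/5) + 3*exp(4*I*pi/5) + 3*exp(2*I*pi/5))] = 5/5 = 1
  <chi_rho, chi_4> = (1/5)[1*(10)*conj(1) + 1*(3*exp(-2*I*pi/5) + exp(-4*I*pi/5) + 3*exp(4*I*pi/5) + 3*exp(2*I*pi/5))*conj(exp(-2*I*pi/5)) + 1*(3*exp(-2*I*pi/5) + 3*exp(-4*I*pi/5) + exp(2*I*pi/5) + 3*exp(4*I*pi/5))*conj(exp(-4*I*pi/5)) + 1*(3*exp(-4*I*pi/5) + exp(-2*I*pi/5) + 3*exp(4*I*pi/5) + 3*exp(2*I*pi/5))*conj(exp(4*I*pi/5)) + 1*(3*exp(-2*I*pi/5) + 3*exp(-4*I*pi/5) + exp(4*I*pi/5) + 3*exp(2*I*pi/5))*conj(exp(2*I*pi/5))]
      = (1/5)[(10) + (3 + 3*exp(-4*I*pi/5) + exp(-2*I*pi/5) + 3*exp(4*I*pi/5)) + (3 + 3*exp(-2*I*pi/5) + exp(-4*I*pi/5) + 3*exp(2*I*pi/5)) + (3 + 3*exp(-2*I*pi/5) + exp(4*I*pi/5) + 3*exp(2*I*pi/5)) + (3 + 3*exp(-4*I*pi/5) + exp(2*I*pi/5) + 3*exp(4*I*pi/5))] = 15/5 = 3
(Exp terms are combined using exp(i*s)*conj(exp(i*t)) = exp(i*(s-t)), and sums of them are collapsed using the identity that for every m > 1 the m distinct m-th roots of unity sum to 0, e.g. 1 + exp(2*I*pi/3) + exp(-2*I*pi/3) = 0.)
Dimension check: dim(rho) = sum (mult * dim) = 0*1 + 3*1 + 3*1 + 1*1 + 3*1 = 10 = chi_rho(e) = 10.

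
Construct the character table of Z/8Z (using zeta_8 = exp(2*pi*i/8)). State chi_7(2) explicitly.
Character table of Z/8Z (irreps indexed chi_0,...,chi_7 with chi_k(m) = zeta_8^(k*m), zeta_8 = exp(2*pi*i/8)):
  irrep \ class  {0} (size 1)  {1} (size 1)    {2} (size 1)  {3} (size 1)    {4} (size 1)  {5} (size 1)    {6} (size 1)  {7} (size 1)  
  chi_0          1             1               1             1               1             1               1             1             
  chi_1          1             exp(I*pi/4)     I             exp(3*I*pi/4)   -1            exp(-3*I*pi/4)  -I            exp(-I*pi/4)  
  chi_2          1             I               -1            -I              1             I               -1            -I            
  chi_3          1             exp(3*I*pi/4)   -I            exp(I*pi/4)     -1            exp(-I*pi/4)    I             exp(-3*I*pi/4)
  chi_4          1             -1              1             -1              1             -1              1             -1            
  chi_5          1             exp(-3*I*pi/4)  I             exp(-I*pi/4)    -1            exp(I*pi/4)     -I            exp(3*I*pi/4) 
  chi_6          1             -I              -1            I               1             -I              -1            I             
  chi_7          1             exp(-I*pi/4)    -I            exp(-3*I*pi/4)  -1            exp(3*I*pi/4)   I             exp(I*pi/4)   

Spot check: chi_7(2) = zeta_8^(7*2) = zeta_8^14 = -I.

Solution. Z/8Z is abelian, so all 8 irreducible complex representations are 1-dimensional. They are given by chi_k(m) = zeta_8^(k*m) for k = 0,...,7. Row orthogonality: sum_m chi_k(m) conj(chi_l(m)) = 8 * [k = l].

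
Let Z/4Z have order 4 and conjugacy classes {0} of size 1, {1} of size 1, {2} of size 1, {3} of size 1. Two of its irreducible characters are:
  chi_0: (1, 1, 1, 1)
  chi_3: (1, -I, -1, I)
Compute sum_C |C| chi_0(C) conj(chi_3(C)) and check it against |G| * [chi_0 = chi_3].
Sum = 0; so <chi_0, chi_3> = 0 (distinct irreducibles are orthogonal).

Derivation: Compute term by term over conjugacy classes (|C| * chi_0(C) * conj(chi_3(C))):
  1*(1)*conj(1) + 1*(1)*conj(-I) + 1*(1)*conj(-1) + 1*(1)*conj(I)
  = (1) + (I) + (-1) + (-I)
  = 0.
(Exp terms are combined using exp(i*s)*conj(exp(i*t)) = exp(i*(s-t)), and sums of them are collapsed using the identity that for every m > 1 the m distinct m-th roots of unity sum to 0, e.g. 1 + exp(2*I*pi/3) + exp(-2*I*pi/3) = 0.)
Dividing by |G| = 4 gives 0/4 = 0, matching the row-orthogonality relation <chi_0, chi_3> = [chi_0 = chi_3].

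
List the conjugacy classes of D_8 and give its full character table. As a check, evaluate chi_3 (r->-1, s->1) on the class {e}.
Conjugacy classes: {e} of size 1, {r^4} of size 1, {r^1, r^7} of size 2, {r^2, r^6} of size 2, {r^3, r^5} of size 2, {s, sr^2, ...} of size 4, {sr, sr^3, ...} of size 4.
Character table:
  irrep \ class              {e} (size 1)  {r^4} (size 1)  {r^1, r^7} (size 2)  {r^2, r^6} (size 2)  {r^3, r^5} (size 2)  {s, sr^2, ...} (size 4)  {sr, sr^3, ...} (size 4)
  chi_1 (triv)               1             1               1                    1                    1                    1                        1                       
  chi_2 (sign: r->1, s->-1)  1             1               1                    1                    1                    -1                       -1                      
  chi_3 (r->-1, s->1)        1             1               -1                   1                    -1                   1                        -1                      
  chi_4 (r->-1, s->-1)       1             1               -1                   1                    -1                   -1                       1                       
  chi_5 (2d, j=1)            2             -2              sqrt(2)              0                    -sqrt(2)             0                        0                       
  chi_6 (2d, j=2)            2             2               0                    -2                   0                    0                        0                       
  chi_7 (2d, j=3)            2             -2              -sqrt(2)             0                    sqrt(2)              0                        0                       

Spot check: chi_3 (r->-1, s->1) on {e} = 1.

Derivation: D_8 has order 2*8 = 16 with 7 conjugacy classes, hence 7 irreducibles. Sum of squared dims 1 + 1 + 1 + 1 + 4 + 4 + 4 = 16 = |G|. Linear characters come from the abelianisation; the 2-dimensional irreps have character r^k -> 2*cos(2*pi*j*k/8), reflections -> 0.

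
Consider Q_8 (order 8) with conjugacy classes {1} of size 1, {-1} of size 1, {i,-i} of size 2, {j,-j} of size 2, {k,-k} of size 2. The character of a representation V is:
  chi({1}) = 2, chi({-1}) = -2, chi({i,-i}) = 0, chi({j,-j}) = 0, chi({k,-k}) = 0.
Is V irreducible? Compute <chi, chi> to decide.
Irreducible: <chi, chi> = 1.

Argument: <chi, chi> = (1/|G|) sum_C |C| * |chi(C)|^2 = (1/8)[1*|2|^2 + 1*|-2|^2 + 2*|0|^2 + 2*|0|^2 + 2*|0|^2]
  = (1/8)[(4) + (4) + (0) + (0) + (0)] = 8/8 = 1.
A character is irreducible iff <chi, chi> = 1, so this representation is irreducible.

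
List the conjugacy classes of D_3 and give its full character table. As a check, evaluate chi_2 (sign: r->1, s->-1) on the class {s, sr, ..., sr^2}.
Conjugacy classes: {e} of size 1, {r^1, r^2} of size 2, {s, sr, ..., sr^2} of size 3.
Character table:
  irrep \ class              {e} (size 1)  {r^1, r^2} (size 2)  {s, sr, ..., sr^2} (size 3)
  chi_1 (triv)               1             1                    1                          
  chi_2 (sign: r->1, s->-1)  1             1                    -1                         
  chi_3 (2d, j=1)            2             -1                   0                          

Spot check: chi_2 (sign: r->1, s->-1) on {s, sr, ..., sr^2} = -1.

Why: D_3 has order 2*3 = 6 with 3 conjugacy classes, hence 3 irreducibles. Sum of squared dims 1 + 1 + 4 = 6 = |G|. Linear characters come from the abelianisation; the 2-dimensional irreps have character r^k -> 2*cos(2*pi*j*k/3), reflections -> 0.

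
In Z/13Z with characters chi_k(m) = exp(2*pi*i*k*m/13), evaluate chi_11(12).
chi_11(12) = zeta_13^132 = exp(4*I*pi/13)

Argument: chi_11(12) = zeta_13^(11*12) = zeta_13^132. Since zeta_13^13 = 1, this equals zeta_13^2 = exp(2*pi*i*2/13) = exp(4*I*pi/13).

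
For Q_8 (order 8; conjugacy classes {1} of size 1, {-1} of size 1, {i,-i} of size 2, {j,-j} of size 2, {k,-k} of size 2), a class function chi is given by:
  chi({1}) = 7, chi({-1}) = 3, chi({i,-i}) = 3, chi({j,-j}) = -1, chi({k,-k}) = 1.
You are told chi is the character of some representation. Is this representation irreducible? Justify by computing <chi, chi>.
Not irreducible (reducible): <chi, chi> = 10 > 1.

Why: <chi, chi> = (1/|G|) sum_C |C| * |chi(C)|^2 = (1/8)[1*|7|^2 + 1*|3|^2 + 2*|3|^2 + 2*|-1|^2 + 2*|1|^2]
  = (1/8)[(49) + (9) + (18) + (2) + (2)] = 80/8 = 10.
A character is irreducible iff <chi, chi> = 1, so this representation is reducible.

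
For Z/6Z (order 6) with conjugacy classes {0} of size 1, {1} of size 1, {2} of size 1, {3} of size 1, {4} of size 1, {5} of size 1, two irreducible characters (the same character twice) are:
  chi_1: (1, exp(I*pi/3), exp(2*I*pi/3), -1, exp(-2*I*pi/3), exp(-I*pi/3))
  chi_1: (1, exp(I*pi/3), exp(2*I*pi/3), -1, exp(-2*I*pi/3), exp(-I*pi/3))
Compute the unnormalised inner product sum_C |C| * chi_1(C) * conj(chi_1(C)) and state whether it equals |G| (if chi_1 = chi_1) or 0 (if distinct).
Sum = 6 = |G| = 6; so <chi_1, chi_1> = 1 (norm-1 confirms irreducibility).

Compute term by term over conjugacy classes (|C| * chi_1(C) * conj(chi_1(C))):
  1*(1)*conj(1) + 1*(exp(I*pi/3))*conj(exp(I*pi/3)) + 1*(exp(2*I*pi/3))*conj(exp(2*I*pi/3)) + 1*(-1)*conj(-1) + 1*(exp(-2*I*pi/3))*conj(exp(-2*I*pi/3)) + 1*(exp(-I*pi/3))*conj(exp(-I*pi/3))
  = (1) + (1) + (1) + (1) + (1) + (1)
  = 6.
(Exp terms are combined using exp(i*s)*conj(exp(i*t)) = exp(i*(s-t)), and sums of them are collapsed using the identity that for every m > 1 the m distinct m-th roots of unity sum to 0, e.g. 1 + exp(2*I*pi/3) + exp(-2*I*pi/3) = 0.)
Dividing by |G| = 6 gives 6/6 = 1, matching the row-orthogonality relation <chi_1, chi_1> = [chi_1 = chi_1].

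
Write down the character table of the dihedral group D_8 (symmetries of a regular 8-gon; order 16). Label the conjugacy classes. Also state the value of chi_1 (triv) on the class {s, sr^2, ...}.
Conjugacy classes: {e} of size 1, {r^4} of size 1, {r^1, r^7} of size 2, {r^2, r^6} of size 2, {r^3, r^5} of size 2, {s, sr^2, ...} of size 4, {sr, sr^3, ...} of size 4.
Character table:
  irrep \ class              {e} (size 1)  {r^4} (size 1)  {r^1, r^7} (size 2)  {r^2, r^6} (size 2)  {r^3, r^5} (size 2)  {s, sr^2, ...} (size 4)  {sr, sr^3, ...} (size 4)
  chi_1 (triv)               1             1               1                    1                    1                    1                        1                       
  chi_2 (sign: r->1, s->-1)  1             1               1                    1                    1                    -1                       -1                      
  chi_3 (r->-1, s->1)        1             1               -1                   1                    -1                   1                        -1                      
  chi_4 (r->-1, s->-1)       1             1               -1                   1                    -1                   -1                       1                       
  chi_5 (2d, j=1)            2             -2              sqrt(2)              0                    -sqrt(2)             0                        0                       
  chi_6 (2d, j=2)            2             2               0                    -2                   0                    0                        0                       
  chi_7 (2d, j=3)            2             -2              -sqrt(2)             0                    sqrt(2)              0                        0                       

Spot check: chi_1 (triv) on {s, sr^2, ...} = 1.

Details: D_8 has order 2*8 = 16 with 7 conjugacy classes, hence 7 irreducibles. Sum of squared dims 1 + 1 + 1 + 1 + 4 + 4 + 4 = 16 = |G|. Linear characters come from the abelianisation; the 2-dimensional irreps have character r^k -> 2*cos(2*pi*j*k/8), reflections -> 0.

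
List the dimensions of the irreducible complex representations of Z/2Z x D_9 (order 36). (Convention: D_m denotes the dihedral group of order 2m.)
Dimensions: 1, 1, 1, 1, 2, 2, 2, 2, 2, 2, 2, 2

Working: There are 12 irreducibles (= number of conjugacy classes). Their dimensions d_i satisfy sum d_i^2 = |G| = 36: 1 + 1 + 1 + 1 + 4 + 4 + 4 + 4 + 4 + 4 + 4 + 4 = 36. (For the product with Z/2Z: each of the 2 1-dim characters of Z/2Z tensors with each irrep of D_9, giving 2 copies of each D_9-dimension.)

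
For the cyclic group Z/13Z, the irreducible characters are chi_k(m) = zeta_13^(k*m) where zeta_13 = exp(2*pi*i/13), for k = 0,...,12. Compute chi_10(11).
chi_10(11) = zeta_13^110 = exp(12*I*pi/13)

Reasoning: chi_10(11) = zeta_13^(10*11) = zeta_13^110. Since zeta_13^13 = 1, this equals zeta_13^6 = exp(2*pi*i*6/13) = exp(12*I*pi/13).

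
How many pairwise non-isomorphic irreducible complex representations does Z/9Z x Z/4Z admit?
36

Why: The number of irreducible complex representations of a finite group equals its number of conjugacy classes. Z/9Z x Z/4Z is abelian of order 36, so every element is its own conjugacy class: 36 classes, so Z/9Z x Z/4Z (order 36) has exactly 36 irreducible complex representations.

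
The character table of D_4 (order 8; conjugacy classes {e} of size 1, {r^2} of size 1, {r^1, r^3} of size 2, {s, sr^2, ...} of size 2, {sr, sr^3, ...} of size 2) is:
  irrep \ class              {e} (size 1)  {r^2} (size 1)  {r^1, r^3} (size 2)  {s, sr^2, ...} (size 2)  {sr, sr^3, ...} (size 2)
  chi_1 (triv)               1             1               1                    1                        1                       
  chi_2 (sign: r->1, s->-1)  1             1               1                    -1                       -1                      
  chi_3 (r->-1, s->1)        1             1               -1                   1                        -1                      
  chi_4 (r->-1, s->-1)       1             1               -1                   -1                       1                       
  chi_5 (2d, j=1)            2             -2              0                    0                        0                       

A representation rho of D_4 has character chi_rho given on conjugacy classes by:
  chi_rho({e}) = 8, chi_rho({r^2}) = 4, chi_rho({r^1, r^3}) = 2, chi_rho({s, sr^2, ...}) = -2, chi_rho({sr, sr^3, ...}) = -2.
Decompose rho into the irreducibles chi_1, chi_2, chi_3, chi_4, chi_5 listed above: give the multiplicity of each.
Multiplicities: chi_1: 1, chi_2: 3, chi_3: 1, chi_4: 1, chi_5: 1.

Explanation: Use <chi_rho, chi> = (1/|G|) sum_C |C| * chi_rho(C) * conj(chi(C)) with |G| = 8 for each irreducible chi in the table:
  <chi_rho, chi_1> = (1/8)[1*(8)*conj(1) + 1*(4)*conj(1) + 2*(2)*conj(1) + 2*(-2)*conj(1) + 2*(-2)*conj(1)]
      = (1/8)[(8) + (4) + (4) + (-4) + (-4)] = 8/8 = 1
  <chi_rho, chi_2> = (1/8)[1*(8)*conj(1) + 1*(4)*conj(1) + 2*(2)*conj(1) + 2*(-2)*conj(-1) + 2*(-2)*conj(-1)]
      = (1/8)[(8) + (4) + (4) + (4) + (4)] = 24/8 = 3
  <chi_rho, chi_3> = (1/8)[1*(8)*conj(1) + 1*(4)*conj(1) + 2*(2)*conj(-1) + 2*(-2)*conj(1) + 2*(-2)*conj(-1)]
      = (1/8)[(8) + (4) + (-4) + (-4) + (4)] = 8/8 = 1
  <chi_rho, chi_4> = (1/8)[1*(8)*conj(1) + 1*(4)*conj(1) + 2*(2)*conj(-1) + 2*(-2)*conj(-1) + 2*(-2)*conj(1)]
      = (1/8)[(8) + (4) + (-4) + (4) + (-4)] = 8/8 = 1
  <chi_rho, chi_5> = (1/8)[1*(8)*conj(2) + 1*(4)*conj(-2) + 2*(2)*conj(0) + 2*(-2)*conj(0) + 2*(-2)*conj(0)]
      = (1/8)[(16) + (-8) + (0) + (0) + (0)] = 8/8 = 1
Dimension check: dim(rho) = sum (mult * dim) = 1*1 + 3*1 + 1*1 + 1*1 + 1*2 = 8 = chi_rho(e) = 8.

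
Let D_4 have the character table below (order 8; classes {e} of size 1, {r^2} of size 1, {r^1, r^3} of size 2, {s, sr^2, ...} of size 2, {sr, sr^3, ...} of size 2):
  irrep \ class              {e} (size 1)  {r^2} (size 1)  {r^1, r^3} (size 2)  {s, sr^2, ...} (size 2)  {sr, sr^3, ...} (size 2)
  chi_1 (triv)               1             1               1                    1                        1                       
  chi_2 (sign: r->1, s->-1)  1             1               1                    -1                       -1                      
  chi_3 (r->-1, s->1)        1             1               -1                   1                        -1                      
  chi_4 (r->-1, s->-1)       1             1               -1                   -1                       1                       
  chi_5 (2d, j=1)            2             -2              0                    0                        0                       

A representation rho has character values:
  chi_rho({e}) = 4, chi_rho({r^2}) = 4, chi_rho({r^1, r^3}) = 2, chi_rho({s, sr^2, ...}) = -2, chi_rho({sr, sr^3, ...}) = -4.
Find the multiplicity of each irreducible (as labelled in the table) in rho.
Multiplicities: chi_1: 0, chi_2: 3, chi_3: 1, chi_4: 0, chi_5: 0.

Solution. Use <chi_rho, chi> = (1/|G|) sum_C |C| * chi_rho(C) * conj(chi(C)) with |G| = 8 for each irreducible chi in the table:
  <chi_rho, chi_1> = (1/8)[1*(4)*conj(1) + 1*(4)*conj(1) + 2*(2)*conj(1) + 2*(-2)*conj(1) + 2*(-4)*conj(1)]
      = (1/8)[(4) + (4) + (4) + (-4) + (-8)] = 0/8 = 0
  <chi_rho, chi_2> = (1/8)[1*(4)*conj(1) + 1*(4)*conj(1) + 2*(2)*conj(1) + 2*(-2)*conj(-1) + 2*(-4)*conj(-1)]
      = (1/8)[(4) + (4) + (4) + (4) + (8)] = 24/8 = 3
  <chi_rho, chi_3> = (1/8)[1*(4)*conj(1) + 1*(4)*conj(1) + 2*(2)*conj(-1) + 2*(-2)*conj(1) + 2*(-4)*conj(-1)]
      = (1/8)[(4) + (4) + (-4) + (-4) + (8)] = 8/8 = 1
  <chi_rho, chi_4> = (1/8)[1*(4)*conj(1) + 1*(4)*conj(1) + 2*(2)*conj(-1) + 2*(-2)*conj(-1) + 2*(-4)*conj(1)]
      = (1/8)[(4) + (4) + (-4) + (4) + (-8)] = 0/8 = 0
  <chi_rho, chi_5> = (1/8)[1*(4)*conj(2) + 1*(4)*conj(-2) + 2*(2)*conj(0) + 2*(-2)*conj(0) + 2*(-4)*conj(0)]
      = (1/8)[(8) + (-8) + (0) + (0) + (0)] = 0/8 = 0
Dimension check: dim(rho) = sum (mult * dim) = 0*1 + 3*1 + 1*1 + 0*1 + 0*2 = 4 = chi_rho(e) = 4.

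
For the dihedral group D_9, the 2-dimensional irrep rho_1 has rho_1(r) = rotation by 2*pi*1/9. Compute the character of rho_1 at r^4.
chi_{rho_1}(r^4) = 2*cos(2*pi*1*4/9) = -2*cos(pi/9)

Solution. rho_1(r^4) is rotation by angle 2*pi*1*4/9, whose trace is 2*cos(2*pi*1*4/9) = -2*cos(pi/9).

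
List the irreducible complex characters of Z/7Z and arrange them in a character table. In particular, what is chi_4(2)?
Character table of Z/7Z (irreps indexed chi_0,...,chi_6 with chi_k(m) = zeta_7^(k*m), zeta_7 = exp(2*pi*i/7)):
  irrep \ class  {0} (size 1)  {1} (size 1)    {2} (size 1)    {3} (size 1)    {4} (size 1)    {5} (size 1)    {6} (size 1)  
  chi_0          1             1               1               1               1               1               1             
  chi_1          1             exp(2*I*pi/7)   exp(4*I*pi/7)   exp(6*I*pi/7)   exp(-6*I*pi/7)  exp(-4*I*pi/7)  exp(-2*I*pi/7)
  chi_2          1             exp(4*I*pi/7)   exp(-6*I*pi/7)  exp(-2*I*pi/7)  exp(2*I*pi/7)   exp(6*I*pi/7)   exp(-4*I*pi/7)
  chi_3          1             exp(6*I*pi/7)   exp(-2*I*pi/7)  exp(4*I*pi/7)   exp(-4*I*pi/7)  exp(2*I*pi/7)   exp(-6*I*pi/7)
  chi_4          1             exp(-6*I*pi/7)  exp(2*I*pi/7)   exp(-4*I*pi/7)  exp(4*I*pi/7)   exp(-2*I*pi/7)  exp(6*I*pi/7) 
  chi_5          1             exp(-4*I*pi/7)  exp(6*I*pi/7)   exp(2*I*pi/7)   exp(-2*I*pi/7)  exp(-6*I*pi/7)  exp(4*I*pi/7) 
  chi_6          1             exp(-2*I*pi/7)  exp(-4*I*pi/7)  exp(-6*I*pi/7)  exp(6*I*pi/7)   exp(4*I*pi/7)   exp(2*I*pi/7) 

Spot check: chi_4(2) = zeta_7^(4*2) = zeta_7^8 = exp(2*I*pi/7).

Explanation: Z/7Z is abelian, so all 7 irreducible complex representations are 1-dimensional. They are given by chi_k(m) = zeta_7^(k*m) for k = 0,...,6. Row orthogonality: sum_m chi_k(m) conj(chi_l(m)) = 7 * [k = l].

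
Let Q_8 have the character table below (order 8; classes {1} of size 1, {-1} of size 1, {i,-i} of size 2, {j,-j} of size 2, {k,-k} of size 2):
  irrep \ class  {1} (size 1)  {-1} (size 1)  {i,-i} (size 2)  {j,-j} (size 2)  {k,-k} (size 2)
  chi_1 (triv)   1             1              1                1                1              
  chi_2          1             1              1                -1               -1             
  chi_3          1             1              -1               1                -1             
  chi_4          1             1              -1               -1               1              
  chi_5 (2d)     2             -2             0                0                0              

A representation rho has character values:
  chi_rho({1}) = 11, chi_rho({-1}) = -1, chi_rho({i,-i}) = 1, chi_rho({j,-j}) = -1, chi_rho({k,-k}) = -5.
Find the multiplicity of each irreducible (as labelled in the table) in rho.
Multiplicities: chi_1: 0, chi_2: 3, chi_3: 2, chi_4: 0, chi_5: 3.

Reasoning: Use <chi_rho, chi> = (1/|G|) sum_C |C| * chi_rho(C) * conj(chi(C)) with |G| = 8 for each irreducible chi in the table:
  <chi_rho, chi_1> = (1/8)[1*(11)*conj(1) + 1*(-1)*conj(1) + 2*(1)*conj(1) + 2*(-1)*conj(1) + 2*(-5)*conj(1)]
      = (1/8)[(11) + (-1) + (2) + (-2) + (-10)] = 0/8 = 0
  <chi_rho, chi_2> = (1/8)[1*(11)*conj(1) + 1*(-1)*conj(1) + 2*(1)*conj(1) + 2*(-1)*conj(-1) + 2*(-5)*conj(-1)]
      = (1/8)[(11) + (-1) + (2) + (2) + (10)] = 24/8 = 3
  <chi_rho, chi_3> = (1/8)[1*(11)*conj(1) + 1*(-1)*conj(1) + 2*(1)*conj(-1) + 2*(-1)*conj(1) + 2*(-5)*conj(-1)]
      = (1/8)[(11) + (-1) + (-2) + (-2) + (10)] = 16/8 = 2
  <chi_rho, chi_4> = (1/8)[1*(11)*conj(1) + 1*(-1)*conj(1) + 2*(1)*conj(-1) + 2*(-1)*conj(-1) + 2*(-5)*conj(1)]
      = (1/8)[(11) + (-1) + (-2) + (2) + (-10)] = 0/8 = 0
  <chi_rho, chi_5> = (1/8)[1*(11)*conj(2) + 1*(-1)*conj(-2) + 2*(1)*conj(0) + 2*(-1)*conj(0) + 2*(-5)*conj(0)]
      = (1/8)[(22) + (2) + (0) + (0) + (0)] = 24/8 = 3
Dimension check: dim(rho) = sum (mult * dim) = 0*1 + 3*1 + 2*1 + 0*1 + 3*2 = 11 = chi_rho(e) = 11.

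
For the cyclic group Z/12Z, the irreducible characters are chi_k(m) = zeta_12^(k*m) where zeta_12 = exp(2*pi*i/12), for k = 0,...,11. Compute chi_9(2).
chi_9(2) = zeta_12^18 = -1

Proof sketch: chi_9(2) = zeta_12^(9*2) = zeta_12^18. Since zeta_12^12 = 1, this equals zeta_12^6 = exp(2*pi*i*6/12) = -1.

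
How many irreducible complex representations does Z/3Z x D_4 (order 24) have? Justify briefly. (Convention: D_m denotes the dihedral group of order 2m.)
15

Proof sketch: The number of irreducible complex representations of a finite group equals its number of conjugacy classes. For a direct product, #classes(G x H) = #classes(G) * #classes(H). Z/3Z has 3 classes (abelian), D_4 has 5 classes, so 3 * 5 = 15, so Z/3Z x D_4 (order 24) has exactly 15 irreducible complex representations.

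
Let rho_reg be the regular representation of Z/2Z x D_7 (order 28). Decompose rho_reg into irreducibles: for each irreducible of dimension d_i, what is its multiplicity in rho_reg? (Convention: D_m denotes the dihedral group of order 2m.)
Each irreducible V_i of dimension d_i appears with multiplicity d_i, i.e. rho_reg = (direct sum over all irreducibles V_i) d_i V_i. The irreducible dimensions for Z/2Z x D_7 are 1, 1, 1, 1, 2, 2, 2, 2, 2, 2: 4 irreducibles of dimension 1, each with multiplicity 1; 6 irreducibles of dimension 2, each with multiplicity 2. Total dimension 4*1*1 + 6*2*2 = 28 = |G|.

General theorem: in the regular representation of a finite group G, each irreducible appears with multiplicity equal to its dimension. Check: dim(rho_reg) = sum d_i^2 = 1 + 1 + 1 + 1 + 4 + 4 + 4 + 4 + 4 + 4 = 28 = |G|.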